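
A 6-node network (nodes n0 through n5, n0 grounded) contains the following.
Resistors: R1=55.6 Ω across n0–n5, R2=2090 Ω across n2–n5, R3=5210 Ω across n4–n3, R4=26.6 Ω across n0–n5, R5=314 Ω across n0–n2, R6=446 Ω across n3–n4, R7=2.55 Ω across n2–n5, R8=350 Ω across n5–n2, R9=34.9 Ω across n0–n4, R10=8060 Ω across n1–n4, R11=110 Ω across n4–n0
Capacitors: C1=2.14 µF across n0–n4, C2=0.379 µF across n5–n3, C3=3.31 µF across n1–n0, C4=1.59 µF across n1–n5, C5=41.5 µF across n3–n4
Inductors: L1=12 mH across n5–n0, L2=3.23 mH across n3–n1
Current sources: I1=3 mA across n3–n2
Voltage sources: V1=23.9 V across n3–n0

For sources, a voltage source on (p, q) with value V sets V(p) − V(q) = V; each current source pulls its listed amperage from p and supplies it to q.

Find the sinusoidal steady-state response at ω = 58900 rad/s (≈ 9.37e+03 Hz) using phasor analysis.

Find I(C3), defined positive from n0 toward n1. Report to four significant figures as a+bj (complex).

MNA unknowns: 5 node voltages V₁..V_5 plus 1 source current (V1)
R1: Y=0.01799+0.000j on G[0,5]
R2: Y=0.0004785+0.000j on G[2,5]
R3: Y=0.0001919+0.000j on G[4,3]
C1: Y=0.000+0.1260j on G[0,4]
R4: Y=0.03759+0.000j on G[0,5]
R5: Y=0.003185+0.000j on G[0,2]
R6: Y=0.002242+0.000j on G[3,4]
R7: Y=0.3922+0.000j on G[2,5]
C2: Y=0.000+0.02232j on G[5,3]
C3: Y=0.000+0.1950j on G[1,0]
L1: Y=0.000-0.001415j on G[5,0]
R8: Y=0.002857+0.000j on G[5,2]
R9: Y=0.02865+0.000j on G[0,4]
I1: z[3]−=0.003, z[2]+=0.003
C4: Y=0.000+0.09365j on G[1,5]
R10: Y=0.0001241+0.000j on G[1,4]
L2: Y=0.000-0.005256j on G[3,1]
C5: Y=0.000+2.444j on G[3,4]
R11: Y=0.009091+0.000j on G[4,0]
V1: row V3−V0=23.9, i_V1 at 3,0
solve → V1=0.8657+0.8950j, V2=3.937+2.715j, V3=23.90+0.000j, V4=22.72+0.3336j, V5=3.962+2.737j
aux → i_V1=-0.8777-3.201j

0.1745-0.1688j A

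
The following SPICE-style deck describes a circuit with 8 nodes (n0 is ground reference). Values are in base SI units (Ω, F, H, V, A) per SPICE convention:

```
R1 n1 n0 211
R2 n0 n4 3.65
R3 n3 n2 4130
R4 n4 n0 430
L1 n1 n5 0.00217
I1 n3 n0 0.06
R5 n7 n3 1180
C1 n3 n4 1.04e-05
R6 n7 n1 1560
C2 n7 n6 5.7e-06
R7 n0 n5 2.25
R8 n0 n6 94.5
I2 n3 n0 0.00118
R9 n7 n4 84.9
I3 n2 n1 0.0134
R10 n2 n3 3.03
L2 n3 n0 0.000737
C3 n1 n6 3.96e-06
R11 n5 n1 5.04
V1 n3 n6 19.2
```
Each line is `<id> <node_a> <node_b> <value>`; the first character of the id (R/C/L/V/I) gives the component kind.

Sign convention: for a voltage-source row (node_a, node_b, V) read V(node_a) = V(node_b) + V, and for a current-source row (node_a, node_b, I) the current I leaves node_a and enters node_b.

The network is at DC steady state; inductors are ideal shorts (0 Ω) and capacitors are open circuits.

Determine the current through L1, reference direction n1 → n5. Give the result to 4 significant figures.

MNA unknowns: 7 node voltages V₁..V_7 plus 3 source currents (L1, L2, V1)
R1: Y=0.004739 on G[1,0]
R2: Y=0.2740 on G[0,4]
R3: Y=0.0002421 on G[3,2]
R4: Y=0.002326 on G[4,0]
L1: row V1−V5=0, i_L1 at 1,5
I1: z[3]−=0.06, z[0]+=0.06
R5: Y=0.0008475 on G[7,3]
C1: Y=0.000 on G[3,4]
R6: Y=0.0006410 on G[7,1]
C2: Y=0.000 on G[7,6]
R7: Y=0.4444 on G[0,5]
R8: Y=0.01058 on G[0,6]
I2: z[3]−=0.00118, z[0]+=0.00118
R9: Y=0.01178 on G[7,4]
I3: z[2]−=0.0134, z[1]+=0.0134
R10: Y=0.3300 on G[2,3]
L2: row V3−V0=0, i_L2 at 3,0
C3: Y=0.000 on G[1,6]
R11: Y=0.1984 on G[5,1]
V1: row V3−V6=19.2, i_V1 at 3,6
solve → V1=0.02979, V2=-0.04057, V3=0.000, V4=6.107e-05, V5=0.02979, V6=-19.20, V7=0.001494
aux → i_L1=0.01324, i_L2=0.1286, i_V1=-0.2032

0.01324 A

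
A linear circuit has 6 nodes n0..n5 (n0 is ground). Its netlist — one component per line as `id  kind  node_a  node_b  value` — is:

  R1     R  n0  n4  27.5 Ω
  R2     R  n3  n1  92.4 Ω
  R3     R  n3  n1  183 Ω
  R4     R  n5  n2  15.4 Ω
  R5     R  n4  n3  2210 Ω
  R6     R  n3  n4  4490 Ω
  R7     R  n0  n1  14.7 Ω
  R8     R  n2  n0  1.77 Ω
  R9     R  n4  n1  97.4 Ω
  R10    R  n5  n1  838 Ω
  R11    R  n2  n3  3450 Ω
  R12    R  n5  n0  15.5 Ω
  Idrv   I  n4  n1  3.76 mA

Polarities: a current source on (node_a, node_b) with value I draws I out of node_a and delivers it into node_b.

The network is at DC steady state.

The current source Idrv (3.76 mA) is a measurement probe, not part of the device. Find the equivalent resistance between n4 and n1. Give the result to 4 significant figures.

Apply KCL at each of the 5 non-ground nodes and solve the resulting linear system.
Node n1: branches {R2, R3, R7, R9, R10, Idrv} → V_1 = 0.03715
Node n2: branches {R4, R8, R11} → V_2 = 5.251e-05
Node n3: branches {R2, R3, R5, R6, R11} → V_3 = 0.03229
Node n4: branches {R1, R5, R6, R9, Idrv} → V_4 = -0.07096
Node n5: branches {R4, R10, R12} → V_5 = 0.0003654

R_eq = 28.75 Ω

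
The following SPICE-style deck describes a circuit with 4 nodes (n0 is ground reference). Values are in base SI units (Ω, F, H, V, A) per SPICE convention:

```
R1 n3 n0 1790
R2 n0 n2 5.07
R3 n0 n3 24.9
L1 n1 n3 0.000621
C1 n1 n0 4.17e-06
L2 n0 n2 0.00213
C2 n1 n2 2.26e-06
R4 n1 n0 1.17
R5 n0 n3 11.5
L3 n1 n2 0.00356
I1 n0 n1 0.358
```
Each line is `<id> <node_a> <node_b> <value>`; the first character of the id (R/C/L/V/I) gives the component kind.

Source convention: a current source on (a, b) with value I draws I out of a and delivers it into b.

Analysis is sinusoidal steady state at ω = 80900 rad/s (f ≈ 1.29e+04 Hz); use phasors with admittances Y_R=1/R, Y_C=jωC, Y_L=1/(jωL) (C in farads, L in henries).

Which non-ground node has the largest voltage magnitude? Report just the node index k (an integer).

1

MNA unknowns: 3 node voltages V₁..V_3
R1: Y=0.0005587+0.000j on G[3,0]
R2: Y=0.1972+0.000j on G[0,2]
R3: Y=0.04016+0.000j on G[0,3]
L1: Y=0.000-0.01990j on G[1,3]
C1: Y=0.000+0.3374j on G[1,0]
L2: Y=0.000-0.005803j on G[0,2]
C2: Y=0.000+0.1828j on G[1,2]
R4: Y=0.8547+0.000j on G[1,0]
R5: Y=0.08696+0.000j on G[0,3]
L3: Y=0.000-0.003472j on G[1,2]
I1: z[0]−=0.358, z[1]+=0.358
solve → V1=0.3162-0.1386j, V2=0.2137+0.09953j, V3=-0.01360-0.05141j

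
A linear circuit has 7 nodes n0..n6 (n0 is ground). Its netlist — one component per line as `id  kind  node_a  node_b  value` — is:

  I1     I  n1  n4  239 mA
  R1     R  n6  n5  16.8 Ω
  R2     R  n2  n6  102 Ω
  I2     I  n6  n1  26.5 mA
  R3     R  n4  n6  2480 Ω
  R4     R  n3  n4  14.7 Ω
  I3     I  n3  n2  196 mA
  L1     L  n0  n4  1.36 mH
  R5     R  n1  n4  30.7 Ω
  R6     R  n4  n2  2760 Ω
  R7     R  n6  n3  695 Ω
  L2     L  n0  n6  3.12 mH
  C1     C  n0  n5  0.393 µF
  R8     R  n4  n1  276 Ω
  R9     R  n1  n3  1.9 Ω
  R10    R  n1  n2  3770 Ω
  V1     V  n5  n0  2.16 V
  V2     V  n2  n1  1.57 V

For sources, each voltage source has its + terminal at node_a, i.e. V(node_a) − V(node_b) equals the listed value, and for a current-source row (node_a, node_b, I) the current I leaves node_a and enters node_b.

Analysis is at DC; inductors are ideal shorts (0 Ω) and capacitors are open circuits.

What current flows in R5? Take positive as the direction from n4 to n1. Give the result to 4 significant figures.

MNA unknowns: 6 node voltages V₁..V_6 plus 4 source currents (L1, L2, V1, V2)
I1: z[1]−=0.239, z[4]+=0.239
R1: Y=0.05952 on G[6,5]
R2: Y=0.009804 on G[2,6]
I2: z[6]−=0.0265, z[1]+=0.0265
R3: Y=0.0004032 on G[4,6]
R4: Y=0.06803 on G[3,4]
I3: z[3]−=0.196, z[2]+=0.196
L1: row V0−V4=0, i_L1 at 0,4
R5: Y=0.03257 on G[1,4]
R6: Y=0.0003623 on G[4,2]
R7: Y=0.001439 on G[6,3]
L2: row V0−V6=0, i_L2 at 0,6
C1: Y=0.000 on G[0,5]
R8: Y=0.003623 on G[4,1]
R9: Y=0.5263 on G[1,3]
R10: Y=0.0002653 on G[1,2]
V1: row V5−V0=2.16, i_V1 at 5,0
V2: row V2−V1=1.57, i_V2 at 2,1
solve → V1=-1.909, V2=-0.3386, V3=-2.015, V4=0.000, V5=2.160, V6=0.000
aux → i_L1=-0.03272, i_L2=-0.09585, i_V1=-0.1286, i_V2=0.1990

0.06217 A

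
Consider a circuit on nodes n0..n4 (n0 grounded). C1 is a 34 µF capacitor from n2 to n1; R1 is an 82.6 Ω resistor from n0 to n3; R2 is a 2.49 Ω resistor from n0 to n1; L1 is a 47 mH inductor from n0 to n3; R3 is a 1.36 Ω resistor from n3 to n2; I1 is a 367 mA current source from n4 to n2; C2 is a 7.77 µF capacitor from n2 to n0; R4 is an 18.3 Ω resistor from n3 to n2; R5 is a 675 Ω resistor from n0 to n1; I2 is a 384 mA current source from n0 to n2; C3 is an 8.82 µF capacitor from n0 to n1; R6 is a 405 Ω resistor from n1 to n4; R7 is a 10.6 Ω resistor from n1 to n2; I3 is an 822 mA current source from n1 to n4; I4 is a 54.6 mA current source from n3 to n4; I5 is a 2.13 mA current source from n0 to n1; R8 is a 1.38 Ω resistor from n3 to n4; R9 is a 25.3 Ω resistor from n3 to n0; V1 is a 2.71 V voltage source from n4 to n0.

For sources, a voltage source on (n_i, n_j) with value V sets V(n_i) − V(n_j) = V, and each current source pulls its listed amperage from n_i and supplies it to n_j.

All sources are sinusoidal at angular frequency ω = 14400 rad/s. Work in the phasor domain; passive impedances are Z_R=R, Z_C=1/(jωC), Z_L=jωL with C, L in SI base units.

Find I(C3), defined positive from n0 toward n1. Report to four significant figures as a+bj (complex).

0.07327-0.07279j A

MNA unknowns: 4 node voltages V₁..V_4 plus 1 source current (V1)
C1: Y=0.000+0.4896j on G[2,1]
R1: Y=0.01211+0.000j on G[0,3]
R2: Y=0.4016+0.000j on G[0,1]
L1: Y=0.000-0.001478j on G[0,3]
R3: Y=0.7353+0.000j on G[3,2]
I1: z[4]−=0.367, z[2]+=0.367
C2: Y=0.000+0.1119j on G[2,0]
R4: Y=0.05464+0.000j on G[3,2]
R5: Y=0.001481+0.000j on G[0,1]
I2: z[0]−=0.384, z[2]+=0.384
C3: Y=0.000+0.1270j on G[0,1]
R6: Y=0.002469+0.000j on G[1,4]
R7: Y=0.09434+0.000j on G[1,2]
I3: z[1]−=0.822, z[4]+=0.822
I4: z[3]−=0.0546, z[4]+=0.0546
I5: z[0]−=0.00213, z[1]+=0.00213
R8: Y=0.7246+0.000j on G[3,4]
R9: Y=0.03953+0.000j on G[3,0]
V1: row V4−V0=2.71, i_V1 at 4,0
solve → V1=0.5731+0.5769j, V2=1.546-1.222j, V3=1.999-0.6142j, V4=2.710+0.000j
aux → i_V1=-0.01061-0.4437j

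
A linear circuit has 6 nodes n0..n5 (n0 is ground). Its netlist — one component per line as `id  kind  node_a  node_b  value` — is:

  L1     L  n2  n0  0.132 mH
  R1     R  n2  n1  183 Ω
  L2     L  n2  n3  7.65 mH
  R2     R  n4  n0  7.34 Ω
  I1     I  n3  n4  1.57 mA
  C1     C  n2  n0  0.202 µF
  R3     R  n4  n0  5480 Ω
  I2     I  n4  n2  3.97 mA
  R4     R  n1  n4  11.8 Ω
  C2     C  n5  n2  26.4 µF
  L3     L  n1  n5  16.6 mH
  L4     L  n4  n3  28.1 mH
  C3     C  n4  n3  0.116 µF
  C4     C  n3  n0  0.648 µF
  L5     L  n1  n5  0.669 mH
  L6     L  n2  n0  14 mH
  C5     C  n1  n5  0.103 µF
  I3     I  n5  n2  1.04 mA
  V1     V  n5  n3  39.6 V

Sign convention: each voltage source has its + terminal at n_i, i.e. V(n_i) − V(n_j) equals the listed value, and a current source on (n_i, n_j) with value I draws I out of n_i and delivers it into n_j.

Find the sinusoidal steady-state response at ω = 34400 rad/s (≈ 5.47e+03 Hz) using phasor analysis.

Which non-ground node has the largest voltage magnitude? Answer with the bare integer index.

MNA unknowns: 5 node voltages V₁..V_5 plus 1 source current (V1)
L1: Y=0.000-0.2202j on G[2,0]
R1: Y=0.005464+0.000j on G[2,1]
L2: Y=0.000-0.003800j on G[2,3]
R2: Y=0.1362+0.000j on G[4,0]
I1: z[3]−=0.00157, z[4]+=0.00157
C1: Y=0.000+0.006949j on G[2,0]
R3: Y=0.0001825+0.000j on G[4,0]
I2: z[4]−=0.00397, z[2]+=0.00397
R4: Y=0.08475+0.000j on G[1,4]
C2: Y=0.000+0.9082j on G[5,2]
L3: Y=0.000-0.001751j on G[1,5]
L4: Y=0.000-0.001035j on G[4,3]
C3: Y=0.000+0.003990j on G[4,3]
C4: Y=0.000+0.02229j on G[3,0]
L5: Y=0.000-0.04345j on G[1,5]
L6: Y=0.000-0.002076j on G[2,0]
C5: Y=0.000+0.003543j on G[1,5]
I3: z[5]−=0.00104, z[2]+=0.00104
V1: row V5−V3=39.6, i_V1 at 5,3
solve → V1=-1.051+1.071j, V2=-4.581+0.2911j, V3=-43.26+0.2487j, V4=-0.4189-0.1623j, V5=-3.661+0.2487j
aux → i_V1=-0.005349-0.9440j

3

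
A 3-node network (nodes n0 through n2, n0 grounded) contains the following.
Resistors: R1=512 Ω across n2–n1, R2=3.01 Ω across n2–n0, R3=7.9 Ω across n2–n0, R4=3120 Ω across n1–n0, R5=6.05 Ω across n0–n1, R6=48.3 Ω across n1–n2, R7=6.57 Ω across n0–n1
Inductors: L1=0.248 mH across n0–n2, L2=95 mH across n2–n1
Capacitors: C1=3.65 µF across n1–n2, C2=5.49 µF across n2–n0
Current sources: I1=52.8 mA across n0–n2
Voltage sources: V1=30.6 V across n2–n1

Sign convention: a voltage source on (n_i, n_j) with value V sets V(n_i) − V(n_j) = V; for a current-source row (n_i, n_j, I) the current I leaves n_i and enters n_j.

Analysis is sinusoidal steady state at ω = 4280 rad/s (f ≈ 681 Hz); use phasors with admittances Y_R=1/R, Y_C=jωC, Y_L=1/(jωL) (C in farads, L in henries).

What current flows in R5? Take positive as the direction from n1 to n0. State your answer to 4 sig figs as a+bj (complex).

-4.190+1.026j A

Apply KCL at each of the 2 non-ground nodes and solve the resulting linear system.
Node n1: branches {R1, R4, R5, C1, R6, R7, L2, V1} → V_1 = -25.35+6.207j
Node n2: branches {R1, R2, R3, L1, C1, R6, C2, L2, I1, V1} → V_2 = 5.248+6.207j
Source currents: i(V1)=-8.751+1.570j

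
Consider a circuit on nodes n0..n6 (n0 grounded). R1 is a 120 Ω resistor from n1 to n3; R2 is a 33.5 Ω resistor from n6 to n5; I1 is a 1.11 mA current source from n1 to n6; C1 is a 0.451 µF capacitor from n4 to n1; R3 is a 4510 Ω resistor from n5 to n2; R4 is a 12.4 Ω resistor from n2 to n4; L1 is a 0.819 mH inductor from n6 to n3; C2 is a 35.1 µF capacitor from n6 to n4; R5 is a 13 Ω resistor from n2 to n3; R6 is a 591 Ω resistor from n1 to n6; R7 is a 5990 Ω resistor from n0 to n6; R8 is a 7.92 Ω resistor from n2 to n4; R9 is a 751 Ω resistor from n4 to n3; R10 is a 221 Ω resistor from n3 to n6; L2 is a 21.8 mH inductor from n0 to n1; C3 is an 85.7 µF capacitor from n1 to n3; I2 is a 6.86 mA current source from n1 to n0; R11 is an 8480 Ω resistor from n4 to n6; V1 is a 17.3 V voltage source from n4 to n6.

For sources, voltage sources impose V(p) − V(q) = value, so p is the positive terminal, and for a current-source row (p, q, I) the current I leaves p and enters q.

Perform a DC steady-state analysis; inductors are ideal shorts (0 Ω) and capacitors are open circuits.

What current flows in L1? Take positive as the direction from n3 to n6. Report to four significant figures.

0.9915 A

Element admittances at DC:
  Y(R1) = 0.008333 S between n1,n3
  Y(R2) = 0.02985 S between n6,n5
  I1: injects 0.00111 A into n6 (from n1)
  Y(C1) = 0.000 S between n4,n1
  Y(R3) = 0.0002217 S between n5,n2
  Y(R4) = 0.08065 S between n2,n4
  L1: short n6↔n3 (DC inductor)
  Y(C2) = 0.000 S between n6,n4
  Y(R5) = 0.07692 S between n2,n3
  Y(R6) = 0.001692 S between n1,n6
  Y(R7) = 0.0001669 S between n0,n6
  Y(R8) = 0.1263 S between n2,n4
  Y(R9) = 0.001332 S between n4,n3
  Y(R10) = 0.004525 S between n3,n6
  L2: short n0↔n1 (DC inductor)
  Y(C3) = 0.000 S between n1,n3
  I2: injects 0.00686 A into n0 (from n1)
  Y(R11) = 0.0001179 S between n4,n6
  V1: constraint V(n4)−V(n6) = 17.3
Assemble and solve the 9×9 MNA system:
  V(n1)=0.000  V(n2)=12.71  V(n3)=0.1089  V(n4)=17.41  V(n5)=0.2018  V(n6)=0.1089
  i(L1)=-0.9915  i(L2)=0.006878  i(V1)=-0.9972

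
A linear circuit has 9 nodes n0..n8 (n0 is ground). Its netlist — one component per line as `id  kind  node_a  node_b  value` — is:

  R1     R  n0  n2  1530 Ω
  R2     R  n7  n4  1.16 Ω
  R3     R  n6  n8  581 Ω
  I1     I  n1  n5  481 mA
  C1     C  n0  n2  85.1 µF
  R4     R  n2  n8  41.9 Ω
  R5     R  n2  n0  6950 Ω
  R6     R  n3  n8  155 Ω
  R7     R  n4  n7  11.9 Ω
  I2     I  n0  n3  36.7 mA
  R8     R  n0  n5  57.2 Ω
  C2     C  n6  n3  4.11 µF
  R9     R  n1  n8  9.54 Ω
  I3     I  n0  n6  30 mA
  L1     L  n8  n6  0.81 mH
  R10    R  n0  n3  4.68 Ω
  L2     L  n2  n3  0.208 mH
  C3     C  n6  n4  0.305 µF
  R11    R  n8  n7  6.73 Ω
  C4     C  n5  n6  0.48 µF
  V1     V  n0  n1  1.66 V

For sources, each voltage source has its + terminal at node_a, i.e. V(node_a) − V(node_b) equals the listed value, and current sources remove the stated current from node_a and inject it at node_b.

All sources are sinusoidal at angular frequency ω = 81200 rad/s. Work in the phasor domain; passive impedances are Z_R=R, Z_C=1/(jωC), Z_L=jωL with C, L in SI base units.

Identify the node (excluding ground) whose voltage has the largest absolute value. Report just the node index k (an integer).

5

Element admittances at ω=81200 rad/s:
  Y(R1) = 0.0006536+0.000j S between n0,n2
  Y(R2) = 0.8621+0.000j S between n7,n4
  Y(R3) = 0.001721+0.000j S between n6,n8
  I1: injects 0.481 A into n5 (from n1)
  Y(C1) = 0.000+6.910j S between n0,n2
  Y(R4) = 0.02387+0.000j S between n2,n8
  Y(R5) = 0.0001439+0.000j S between n2,n0
  Y(R6) = 0.006452+0.000j S between n3,n8
  Y(R7) = 0.08403+0.000j S between n4,n7
  I2: injects 0.0367 A into n3 (from n0)
  Y(R8) = 0.01748+0.000j S between n0,n5
  Y(C2) = 0.000+0.3337j S between n6,n3
  Y(R9) = 0.1048+0.000j S between n1,n8
  I3: injects 0.03 A into n6 (from n0)
  Y(L1) = 0.000-0.01520j S between n8,n6
  Y(R10) = 0.2137+0.000j S between n0,n3
  Y(L2) = 0.000-0.05921j S between n2,n3
  Y(C3) = 0.000+0.02477j S between n6,n4
  Y(R11) = 0.1486+0.000j S between n8,n7
  Y(C4) = 0.000+0.03898j S between n5,n6
  V1: constraint V(n0)−V(n1) = 1.66
Assemble and solve the 9×9 MNA system:
  V(n1)=-1.660+0.000j  V(n2)=-0.01271-0.005711j  V(n3)=1.567+1.080j  V(n4)=-0.8908+0.7891j  V(n5)=6.290-9.576j  V(n6)=1.994-0.05609j  V(n7)=-0.9129+0.7136j  V(n8)=-1.054+0.2327j
  i(V1)=0.4175-0.02439j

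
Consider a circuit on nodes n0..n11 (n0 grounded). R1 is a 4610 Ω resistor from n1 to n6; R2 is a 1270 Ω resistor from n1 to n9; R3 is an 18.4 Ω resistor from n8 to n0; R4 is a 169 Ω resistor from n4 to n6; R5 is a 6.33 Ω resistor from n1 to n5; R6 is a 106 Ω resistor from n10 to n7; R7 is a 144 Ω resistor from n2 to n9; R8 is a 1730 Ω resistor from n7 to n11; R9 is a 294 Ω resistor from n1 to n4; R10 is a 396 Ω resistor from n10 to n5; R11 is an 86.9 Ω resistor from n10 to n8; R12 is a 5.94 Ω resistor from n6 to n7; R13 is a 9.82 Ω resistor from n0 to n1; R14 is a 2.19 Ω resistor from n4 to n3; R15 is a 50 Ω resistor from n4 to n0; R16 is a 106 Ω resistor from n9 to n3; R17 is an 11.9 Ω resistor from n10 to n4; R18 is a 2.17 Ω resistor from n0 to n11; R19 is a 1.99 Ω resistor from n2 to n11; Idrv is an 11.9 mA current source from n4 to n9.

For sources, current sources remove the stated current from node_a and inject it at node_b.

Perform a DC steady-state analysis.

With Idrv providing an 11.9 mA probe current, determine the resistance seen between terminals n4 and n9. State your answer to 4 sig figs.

MNA unknowns: 11 node voltages V₁..V_11
R1: Y=0.0002169 on G[1,6]
R2: Y=0.0007874 on G[1,9]
R3: Y=0.05435 on G[8,0]
R4: Y=0.005917 on G[4,6]
R5: Y=0.1580 on G[1,5]
R6: Y=0.009434 on G[10,7]
R7: Y=0.006944 on G[2,9]
R8: Y=0.0005780 on G[7,11]
R9: Y=0.003401 on G[1,4]
R10: Y=0.002525 on G[10,5]
R11: Y=0.01151 on G[10,8]
R12: Y=0.1684 on G[6,7]
R13: Y=0.1018 on G[0,1]
R14: Y=0.4566 on G[4,3]
R15: Y=0.02000 on G[4,0]
R16: Y=0.009434 on G[9,3]
R17: Y=0.08403 on G[10,4]
R18: Y=0.4608 on G[0,11]
R19: Y=0.5025 on G[2,11]
Idrv: z[4]−=0.0119, z[9]+=0.0119
solve → V1=-0.002755, V2=0.01761, V3=-0.1227, V4=-0.1383, V5=-0.004617, V6=-0.1214, V7=-0.1210, V8=-0.02116, V9=0.6328, V10=-0.1211, V11=0.009107

R_eq = 64.80 Ω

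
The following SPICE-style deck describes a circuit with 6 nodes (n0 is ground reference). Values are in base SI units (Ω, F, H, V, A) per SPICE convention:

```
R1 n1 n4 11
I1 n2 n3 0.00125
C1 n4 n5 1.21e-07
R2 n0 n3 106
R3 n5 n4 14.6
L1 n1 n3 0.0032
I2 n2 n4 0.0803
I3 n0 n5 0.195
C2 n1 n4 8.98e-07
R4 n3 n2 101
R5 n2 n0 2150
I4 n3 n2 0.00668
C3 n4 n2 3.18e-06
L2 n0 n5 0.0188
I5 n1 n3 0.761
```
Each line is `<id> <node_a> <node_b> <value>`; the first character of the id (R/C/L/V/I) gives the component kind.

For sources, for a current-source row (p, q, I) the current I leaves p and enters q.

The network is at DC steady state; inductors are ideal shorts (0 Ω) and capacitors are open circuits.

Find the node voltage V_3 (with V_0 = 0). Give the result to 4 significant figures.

-0.6364 V

Apply KCL at each of the 5 non-ground nodes and solve the resulting linear system.
Node n1: branches {R1, L1, C2, I5} → V_1 = -0.6364
Node n2: branches {I1, I2, R4, R5, I4, C3} → V_2 = -7.830
Node n3: branches {I1, R2, L1, R4, I4, I5} → V_3 = -0.6364
Node n4: branches {R1, C1, R3, I2, C2, C3} → V_4 = 0.1408
Node n5: branches {C1, R3, I3, L2} → V_5 = 0.000
Source currents: i(L1)=-0.6903, i(L2)=-0.2046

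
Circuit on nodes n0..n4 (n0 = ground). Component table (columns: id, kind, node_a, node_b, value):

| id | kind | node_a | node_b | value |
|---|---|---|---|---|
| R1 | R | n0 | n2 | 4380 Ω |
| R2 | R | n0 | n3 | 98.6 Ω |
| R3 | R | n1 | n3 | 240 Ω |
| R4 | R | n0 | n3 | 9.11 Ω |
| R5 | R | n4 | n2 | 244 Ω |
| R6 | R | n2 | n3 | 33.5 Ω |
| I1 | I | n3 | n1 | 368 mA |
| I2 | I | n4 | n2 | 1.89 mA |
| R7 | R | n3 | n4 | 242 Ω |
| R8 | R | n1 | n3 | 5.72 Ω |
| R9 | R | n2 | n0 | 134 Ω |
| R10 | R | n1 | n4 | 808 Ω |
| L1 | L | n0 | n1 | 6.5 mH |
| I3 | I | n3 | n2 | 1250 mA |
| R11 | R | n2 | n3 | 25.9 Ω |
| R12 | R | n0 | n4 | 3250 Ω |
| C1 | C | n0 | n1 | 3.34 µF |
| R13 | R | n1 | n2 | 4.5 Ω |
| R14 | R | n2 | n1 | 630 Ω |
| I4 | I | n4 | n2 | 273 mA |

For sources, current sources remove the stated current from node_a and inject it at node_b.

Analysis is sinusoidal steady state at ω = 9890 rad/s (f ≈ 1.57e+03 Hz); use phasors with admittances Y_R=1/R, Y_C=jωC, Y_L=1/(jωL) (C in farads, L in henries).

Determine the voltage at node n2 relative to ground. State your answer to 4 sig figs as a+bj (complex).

Apply KCL at each of the 4 non-ground nodes and solve the resulting linear system.
Node n1: branches {R3, I1, R8, R10, L1, C1, R13, R14} → V_1 = 5.123-1.045j
Node n2: branches {R1, R5, R6, I2, R9, I3, R11, R13, R14, I4} → V_2 = 8.319-0.9343j
Node n3: branches {R2, R3, R4, R6, I1, R7, R8, I3, R11} → V_3 = -0.6236-0.6847j
Node n4: branches {R5, I2, R7, R10, R12, I4} → V_4 = -24.25-0.8134j

8.319-0.9343j V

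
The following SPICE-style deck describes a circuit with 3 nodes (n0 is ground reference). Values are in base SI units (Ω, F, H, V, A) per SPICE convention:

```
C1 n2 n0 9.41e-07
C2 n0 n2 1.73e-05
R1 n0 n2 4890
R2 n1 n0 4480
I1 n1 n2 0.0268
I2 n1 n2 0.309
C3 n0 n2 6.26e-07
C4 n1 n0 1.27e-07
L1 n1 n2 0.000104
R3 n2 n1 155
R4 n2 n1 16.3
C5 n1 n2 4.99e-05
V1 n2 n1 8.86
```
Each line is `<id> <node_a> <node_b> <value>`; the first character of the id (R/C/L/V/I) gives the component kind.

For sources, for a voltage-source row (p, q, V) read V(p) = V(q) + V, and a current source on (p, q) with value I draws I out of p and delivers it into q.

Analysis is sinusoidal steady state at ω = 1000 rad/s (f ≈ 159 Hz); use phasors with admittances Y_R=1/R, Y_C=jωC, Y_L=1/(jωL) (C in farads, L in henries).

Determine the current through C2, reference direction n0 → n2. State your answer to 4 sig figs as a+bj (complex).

Element admittances at ω=1000 rad/s:
  Y(C1) = 0.000+0.0009410j S between n2,n0
  Y(C2) = 0.000+0.01730j S between n0,n2
  Y(R1) = 0.0002045+0.000j S between n0,n2
  Y(R2) = 0.0002232+0.000j S between n1,n0
  I1: injects 0.0268 A into n2 (from n1)
  I2: injects 0.309 A into n2 (from n1)
  Y(C3) = 0.000+0.0006260j S between n0,n2
  Y(C4) = 0.000+0.0001270j S between n1,n0
  Y(L1) = 0.000-9.615j S between n1,n2
  Y(R3) = 0.006452+0.000j S between n2,n1
  Y(R4) = 0.06135+0.000j S between n2,n1
  Y(C5) = 0.000+0.04990j S between n1,n2
  V1: constraint V(n2)−V(n1) = 8.86
Assemble and solve the 3×3 MNA system:
  V(n1)=-8.798-0.1027j  V(n2)=0.06155-0.1027j
  i(V1)=-0.2669+84.75j

-0.001777-0.001065j A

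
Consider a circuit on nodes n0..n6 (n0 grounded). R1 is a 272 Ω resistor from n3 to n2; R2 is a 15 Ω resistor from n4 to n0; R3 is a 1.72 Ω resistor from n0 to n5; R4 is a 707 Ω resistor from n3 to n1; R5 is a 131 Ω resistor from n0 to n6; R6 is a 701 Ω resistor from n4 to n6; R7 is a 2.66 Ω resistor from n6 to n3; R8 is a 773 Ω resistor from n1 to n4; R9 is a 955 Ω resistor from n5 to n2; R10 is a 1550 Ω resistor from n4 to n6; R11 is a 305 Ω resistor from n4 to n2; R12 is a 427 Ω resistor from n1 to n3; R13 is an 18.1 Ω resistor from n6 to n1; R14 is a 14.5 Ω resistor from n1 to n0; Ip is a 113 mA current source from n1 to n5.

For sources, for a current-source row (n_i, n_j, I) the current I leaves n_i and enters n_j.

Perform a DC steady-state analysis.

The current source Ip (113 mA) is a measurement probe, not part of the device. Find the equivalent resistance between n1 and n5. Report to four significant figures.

R_eq = 14.24 Ω

Element admittances at DC:
  Y(R1) = 0.003676 S between n3,n2
  Y(R2) = 0.06667 S between n4,n0
  Y(R3) = 0.5814 S between n0,n5
  Y(R4) = 0.001414 S between n3,n1
  Y(R5) = 0.007634 S between n0,n6
  Y(R6) = 0.001427 S between n4,n6
  Y(R7) = 0.3759 S between n6,n3
  Y(R8) = 0.001294 S between n1,n4
  Y(R9) = 0.001047 S between n5,n2
  Y(R10) = 0.0006452 S between n4,n6
  Y(R11) = 0.003279 S between n4,n2
  Y(R12) = 0.002342 S between n1,n3
  Y(R13) = 0.05525 S between n6,n1
  Y(R14) = 0.06897 S between n1,n0
  Ip: injects 0.113 A into n5 (from n1)
Assemble and solve the 6×6 MNA system:
  V(n1)=-1.416  V(n2)=-0.5514  V(n3)=-1.181  V(n4)=-0.08312  V(n5)=0.1930  V(n6)=-1.185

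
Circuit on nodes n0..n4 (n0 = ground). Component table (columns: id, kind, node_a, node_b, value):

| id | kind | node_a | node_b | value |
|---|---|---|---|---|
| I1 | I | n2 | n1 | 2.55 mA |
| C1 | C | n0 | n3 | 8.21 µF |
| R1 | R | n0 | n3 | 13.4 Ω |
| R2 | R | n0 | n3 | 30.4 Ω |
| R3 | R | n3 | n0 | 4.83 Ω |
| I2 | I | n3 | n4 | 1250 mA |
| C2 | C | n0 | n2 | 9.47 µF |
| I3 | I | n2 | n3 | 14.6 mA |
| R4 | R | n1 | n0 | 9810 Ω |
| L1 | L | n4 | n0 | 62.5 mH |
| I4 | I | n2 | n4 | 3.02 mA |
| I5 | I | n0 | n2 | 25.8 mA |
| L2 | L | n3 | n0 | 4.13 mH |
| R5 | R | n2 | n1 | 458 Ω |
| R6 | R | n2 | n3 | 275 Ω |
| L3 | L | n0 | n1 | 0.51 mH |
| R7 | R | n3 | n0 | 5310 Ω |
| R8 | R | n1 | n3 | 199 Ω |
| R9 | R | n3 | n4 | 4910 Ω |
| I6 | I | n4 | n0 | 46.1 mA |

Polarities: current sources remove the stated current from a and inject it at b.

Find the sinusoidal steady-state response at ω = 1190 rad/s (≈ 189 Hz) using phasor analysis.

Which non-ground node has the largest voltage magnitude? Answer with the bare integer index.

4

MNA unknowns: 4 node voltages V₁..V_4
I1: z[2]−=0.00255, z[1]+=0.00255
C1: Y=0.000+0.009770j on G[0,3]
R1: Y=0.07463+0.000j on G[0,3]
R2: Y=0.03289+0.000j on G[0,3]
R3: Y=0.2070+0.000j on G[3,0]
I2: z[3]−=1.25, z[4]+=1.25
C2: Y=0.000+0.01127j on G[0,2]
I3: z[2]−=0.0146, z[3]+=0.0146
R4: Y=0.0001019+0.000j on G[1,0]
L1: Y=0.000-0.01345j on G[4,0]
I4: z[2]−=0.00302, z[4]+=0.00302
I5: z[0]−=0.0258, z[2]+=0.0258
L2: Y=0.000-0.2035j on G[3,0]
R5: Y=0.002183+0.000j on G[2,1]
R6: Y=0.003636+0.000j on G[2,3]
L3: Y=0.000-1.648j on G[0,1]
R7: Y=0.0001883+0.000j on G[3,0]
R8: Y=0.005025+0.000j on G[1,3]
R9: Y=0.0002037+0.000j on G[3,4]
I6: z[4]−=0.0461, z[0]+=0.0461
solve → V1=0.004826-0.007916j, V2=-0.5892+0.1117j, V3=-2.840-1.642j, V4=1.384+89.70j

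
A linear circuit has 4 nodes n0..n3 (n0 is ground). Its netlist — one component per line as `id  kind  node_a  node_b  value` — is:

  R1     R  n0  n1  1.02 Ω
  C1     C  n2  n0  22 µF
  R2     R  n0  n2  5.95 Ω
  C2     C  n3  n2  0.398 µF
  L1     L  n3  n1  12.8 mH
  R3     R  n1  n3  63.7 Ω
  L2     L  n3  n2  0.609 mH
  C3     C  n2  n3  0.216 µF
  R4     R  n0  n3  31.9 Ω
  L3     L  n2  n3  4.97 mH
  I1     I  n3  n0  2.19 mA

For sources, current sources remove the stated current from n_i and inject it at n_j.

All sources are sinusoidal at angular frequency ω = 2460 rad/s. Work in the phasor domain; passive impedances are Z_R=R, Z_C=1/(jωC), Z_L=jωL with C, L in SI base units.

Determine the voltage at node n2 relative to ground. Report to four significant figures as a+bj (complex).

MNA unknowns: 3 node voltages V₁..V_3
R1: Y=0.9804+0.000j on G[0,1]
C1: Y=0.000+0.05412j on G[2,0]
R2: Y=0.1681+0.000j on G[0,2]
C2: Y=0.000+0.0009791j on G[3,2]
L1: Y=0.000-0.03176j on G[3,1]
R3: Y=0.01570+0.000j on G[1,3]
L2: Y=0.000-0.6675j on G[3,2]
C3: Y=0.000+0.0005314j on G[2,3]
R4: Y=0.03135+0.000j on G[0,3]
L3: Y=0.000-0.08179j on G[2,3]
I1: z[3]−=0.00219, z[0]+=0.00219
solve → V1=-0.0001788+0.0002824j, V2=-0.009719+0.001611j, V3=-0.009378-0.0006901j

-0.009719+0.001611j V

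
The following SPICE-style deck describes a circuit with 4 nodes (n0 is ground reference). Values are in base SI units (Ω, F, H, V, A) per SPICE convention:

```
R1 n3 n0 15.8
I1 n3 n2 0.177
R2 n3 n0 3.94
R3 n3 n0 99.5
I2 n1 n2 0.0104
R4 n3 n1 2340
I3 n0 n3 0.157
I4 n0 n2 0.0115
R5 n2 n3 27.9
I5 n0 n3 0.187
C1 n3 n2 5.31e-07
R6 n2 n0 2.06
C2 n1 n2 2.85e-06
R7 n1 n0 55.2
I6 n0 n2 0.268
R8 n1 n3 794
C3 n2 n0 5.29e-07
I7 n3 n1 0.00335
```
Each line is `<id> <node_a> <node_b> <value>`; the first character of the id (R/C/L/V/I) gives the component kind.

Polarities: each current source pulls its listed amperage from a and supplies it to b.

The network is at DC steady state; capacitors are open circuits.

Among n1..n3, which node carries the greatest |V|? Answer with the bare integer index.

2

Element admittances at DC:
  Y(R1) = 0.06329 S between n3,n0
  I1: injects 0.177 A into n2 (from n3)
  Y(R2) = 0.2538 S between n3,n0
  Y(R3) = 0.01005 S between n3,n0
  I2: injects 0.0104 A into n2 (from n1)
  Y(R4) = 0.0004274 S between n3,n1
  I3: injects 0.157 A into n3 (from n0)
  I4: injects 0.0115 A into n2 (from n0)
  Y(R5) = 0.03584 S between n2,n3
  I5: injects 0.187 A into n3 (from n0)
  Y(C1) = 0.000 S between n3,n2
  Y(R6) = 0.4854 S between n2,n0
  Y(C2) = 0.000 S between n1,n2
  Y(R7) = 0.01812 S between n1,n0
  I6: injects 0.268 A into n2 (from n0)
  Y(R8) = 0.001259 S between n1,n3
  Y(C3) = 0.000 S between n2,n0
  I7: injects 0.00335 A into n1 (from n3)
Assemble and solve the 3×3 MNA system:
  V(n1)=-0.3101  V(n2)=0.9327  V(n3)=0.5390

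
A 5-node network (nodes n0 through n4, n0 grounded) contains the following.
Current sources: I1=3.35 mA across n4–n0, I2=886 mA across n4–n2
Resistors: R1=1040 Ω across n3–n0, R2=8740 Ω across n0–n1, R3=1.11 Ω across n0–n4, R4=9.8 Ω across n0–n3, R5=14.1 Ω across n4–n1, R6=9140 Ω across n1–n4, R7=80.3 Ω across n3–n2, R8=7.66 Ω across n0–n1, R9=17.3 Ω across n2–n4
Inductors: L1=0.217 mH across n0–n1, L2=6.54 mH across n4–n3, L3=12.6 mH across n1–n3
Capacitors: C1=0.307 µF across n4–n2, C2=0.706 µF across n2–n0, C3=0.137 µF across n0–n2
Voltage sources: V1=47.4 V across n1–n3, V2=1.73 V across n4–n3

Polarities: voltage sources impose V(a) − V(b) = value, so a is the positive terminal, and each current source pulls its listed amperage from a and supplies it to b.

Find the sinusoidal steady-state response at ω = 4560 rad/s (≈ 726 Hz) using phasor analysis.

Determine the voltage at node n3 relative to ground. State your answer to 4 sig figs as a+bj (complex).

-24.76+20.20j V

MNA unknowns: 4 node voltages V₁..V_4 plus 2 source currents (V1, V2)
I1: z[4]−=0.00335, z[0]+=0.00335
R1: Y=0.0009615+0.000j on G[3,0]
R2: Y=0.0001144+0.000j on G[0,1]
L1: Y=0.000-1.011j on G[0,1]
I2: z[4]−=0.886, z[2]+=0.886
C1: Y=0.000+0.001400j on G[4,2]
R3: Y=0.9009+0.000j on G[0,4]
R4: Y=0.1020+0.000j on G[0,3]
R5: Y=0.07092+0.000j on G[4,1]
L2: Y=0.000-0.03353j on G[4,3]
R6: Y=0.0001094+0.000j on G[1,4]
R7: Y=0.01245+0.000j on G[3,2]
R8: Y=0.1305+0.000j on G[0,1]
C2: Y=0.000+0.003219j on G[2,0]
R9: Y=0.05780+0.000j on G[2,4]
C3: Y=0.000+0.0006247j on G[0,2]
L3: Y=0.000-0.01740j on G[1,3]
V1: row V1−V3=47.4, i_V1 at 1,3
V2: row V4−V3=1.73, i_V2 at 4,3
solve → V1=22.64+20.20j, V2=-9.600+20.46j, V3=-24.76+20.20j, V4=-23.03+20.20j
aux → i_V1=-26.62+21.07j, i_V2=23.88-18.11j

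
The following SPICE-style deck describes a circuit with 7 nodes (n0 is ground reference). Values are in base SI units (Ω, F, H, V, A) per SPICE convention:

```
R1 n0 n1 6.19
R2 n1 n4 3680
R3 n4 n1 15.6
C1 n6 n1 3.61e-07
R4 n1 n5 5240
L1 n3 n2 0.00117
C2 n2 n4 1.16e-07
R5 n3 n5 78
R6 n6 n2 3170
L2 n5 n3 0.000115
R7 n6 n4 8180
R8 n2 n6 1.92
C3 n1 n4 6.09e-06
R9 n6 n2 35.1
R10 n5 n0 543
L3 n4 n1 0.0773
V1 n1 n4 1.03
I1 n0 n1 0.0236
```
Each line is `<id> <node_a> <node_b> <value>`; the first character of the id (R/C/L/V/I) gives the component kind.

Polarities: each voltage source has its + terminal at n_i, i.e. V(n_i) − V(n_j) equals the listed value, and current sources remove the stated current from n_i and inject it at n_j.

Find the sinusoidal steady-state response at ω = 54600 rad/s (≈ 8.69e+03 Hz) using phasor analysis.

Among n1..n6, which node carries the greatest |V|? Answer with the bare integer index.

Element admittances at ω=54600 rad/s:
  Y(R1) = 0.1616+0.000j S between n0,n1
  Y(R2) = 0.0002717+0.000j S between n1,n4
  Y(R3) = 0.06410+0.000j S between n4,n1
  Y(C1) = 0.000+0.01971j S between n6,n1
  Y(R4) = 0.0001908+0.000j S between n1,n5
  Y(L1) = 0.000-0.01565j S between n3,n2
  Y(C2) = 0.000+0.006334j S between n2,n4
  Y(R5) = 0.01282+0.000j S between n3,n5
  Y(R6) = 0.0003155+0.000j S between n6,n2
  Y(L2) = 0.000-0.1593j S between n5,n3
  Y(R7) = 0.0001222+0.000j S between n6,n4
  Y(R8) = 0.5208+0.000j S between n2,n6
  Y(C3) = 0.000+0.3325j S between n1,n4
  Y(R9) = 0.02849+0.000j S between n6,n2
  Y(R10) = 0.001842+0.000j S between n5,n0
  Y(L3) = 0.000-0.0002369j S between n4,n1
  V1: constraint V(n1)−V(n4) = 1.03
  I1: injects 0.0236 A into n1 (from n0)
Assemble and solve the 7×7 MNA system:
  V(n1)=0.1473-4.903e-05j  V(n2)=-0.1033-0.01229j  V(n3)=-0.1028+0.002829j  V(n4)=-0.8827-4.903e-05j  V(n5)=-0.1026+0.004301j  V(n6)=-0.1036-0.003289j
  i(V1)=-0.06648-0.3472j

4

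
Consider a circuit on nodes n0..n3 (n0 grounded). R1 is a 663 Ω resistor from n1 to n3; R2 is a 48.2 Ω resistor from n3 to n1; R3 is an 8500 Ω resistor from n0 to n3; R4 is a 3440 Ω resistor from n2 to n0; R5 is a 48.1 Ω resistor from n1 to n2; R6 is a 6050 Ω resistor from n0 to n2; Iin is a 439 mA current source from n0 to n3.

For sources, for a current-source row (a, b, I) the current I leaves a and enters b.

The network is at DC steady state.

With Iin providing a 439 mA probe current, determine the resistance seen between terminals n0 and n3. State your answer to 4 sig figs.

Element admittances at DC:
  Y(R1) = 0.001508 S between n1,n3
  Y(R2) = 0.02075 S between n3,n1
  Y(R3) = 0.0001176 S between n0,n3
  Y(R4) = 0.0002907 S between n2,n0
  Y(R5) = 0.02079 S between n1,n2
  Y(R6) = 0.0001653 S between n0,n2
  Iin: injects 0.439 A into n3 (from n0)
Assemble and solve the 3×3 MNA system:
  V(n1)=775.3  V(n2)=758.7  V(n3)=790.9

R_eq = 1802. Ω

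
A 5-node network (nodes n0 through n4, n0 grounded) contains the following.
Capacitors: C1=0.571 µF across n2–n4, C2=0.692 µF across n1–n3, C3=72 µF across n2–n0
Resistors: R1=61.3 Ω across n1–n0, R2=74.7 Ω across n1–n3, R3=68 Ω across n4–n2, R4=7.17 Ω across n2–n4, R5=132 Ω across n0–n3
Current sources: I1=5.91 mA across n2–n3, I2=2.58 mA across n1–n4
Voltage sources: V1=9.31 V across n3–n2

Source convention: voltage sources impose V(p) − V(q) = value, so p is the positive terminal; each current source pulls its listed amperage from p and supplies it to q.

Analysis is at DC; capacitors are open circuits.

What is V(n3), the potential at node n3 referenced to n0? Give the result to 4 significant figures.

0.09492 V

Element admittances at DC:
  Y(C1) = 0.000 S between n2,n4
  Y(R1) = 0.01631 S between n1,n0
  Y(R2) = 0.01339 S between n1,n3
  Y(C2) = 0.000 S between n1,n3
  Y(R3) = 0.01471 S between n4,n2
  Y(C3) = 0.000 S between n2,n0
  Y(R4) = 0.1395 S between n2,n4
  Y(R5) = 0.007576 S between n0,n3
  I1: injects 0.00591 A into n3 (from n2)
  I2: injects 0.00258 A into n4 (from n1)
  V1: constraint V(n3)−V(n2) = 9.31
Assemble and solve the 5×5 MNA system:
  V(n1)=-0.04408  V(n2)=-9.215  V(n3)=0.09492  V(n4)=-9.198
  i(V1)=0.003330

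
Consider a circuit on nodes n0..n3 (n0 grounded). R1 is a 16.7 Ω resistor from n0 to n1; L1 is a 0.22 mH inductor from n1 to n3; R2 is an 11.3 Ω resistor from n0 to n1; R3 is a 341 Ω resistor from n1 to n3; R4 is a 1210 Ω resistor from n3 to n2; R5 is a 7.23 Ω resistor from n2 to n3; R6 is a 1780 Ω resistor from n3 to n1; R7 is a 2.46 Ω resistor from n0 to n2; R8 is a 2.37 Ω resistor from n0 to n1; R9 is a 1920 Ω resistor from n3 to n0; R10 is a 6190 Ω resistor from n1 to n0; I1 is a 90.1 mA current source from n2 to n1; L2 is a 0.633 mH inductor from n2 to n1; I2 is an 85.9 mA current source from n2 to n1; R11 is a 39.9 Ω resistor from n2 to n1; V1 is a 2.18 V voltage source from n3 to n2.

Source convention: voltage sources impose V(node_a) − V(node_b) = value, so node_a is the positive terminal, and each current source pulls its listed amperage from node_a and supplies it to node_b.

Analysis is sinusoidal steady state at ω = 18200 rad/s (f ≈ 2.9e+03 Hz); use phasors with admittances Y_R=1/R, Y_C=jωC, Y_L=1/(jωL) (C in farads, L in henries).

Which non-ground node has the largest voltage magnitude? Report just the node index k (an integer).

3

Element admittances at ω=18200 rad/s:
  Y(R1) = 0.05988+0.000j S between n0,n1
  Y(L1) = 0.000-0.2498j S between n1,n3
  Y(R2) = 0.08850+0.000j S between n0,n1
  Y(R3) = 0.002933+0.000j S between n1,n3
  Y(R4) = 0.0008264+0.000j S between n3,n2
  Y(R5) = 0.1383+0.000j S between n2,n3
  Y(R6) = 0.0005618+0.000j S between n3,n1
  Y(R7) = 0.4065+0.000j S between n0,n2
  Y(R8) = 0.4219+0.000j S between n0,n1
  Y(R9) = 0.0005208+0.000j S between n3,n0
  Y(R10) = 0.0001616+0.000j S between n1,n0
  I1: injects 0.0901 A into n1 (from n2)
  Y(L2) = 0.000-0.08680j S between n2,n1
  I2: injects 0.0859 A into n1 (from n2)
  Y(R11) = 0.02506+0.000j S between n2,n1
  V1: constraint V(n3)−V(n2) = 2.18
Assemble and solve the 4×4 MNA system:
  V(n1)=0.5243-0.1874j  V(n2)=-0.7376+0.2627j  V(n3)=1.442+0.2627j
  i(V1)=-0.4197+0.2276j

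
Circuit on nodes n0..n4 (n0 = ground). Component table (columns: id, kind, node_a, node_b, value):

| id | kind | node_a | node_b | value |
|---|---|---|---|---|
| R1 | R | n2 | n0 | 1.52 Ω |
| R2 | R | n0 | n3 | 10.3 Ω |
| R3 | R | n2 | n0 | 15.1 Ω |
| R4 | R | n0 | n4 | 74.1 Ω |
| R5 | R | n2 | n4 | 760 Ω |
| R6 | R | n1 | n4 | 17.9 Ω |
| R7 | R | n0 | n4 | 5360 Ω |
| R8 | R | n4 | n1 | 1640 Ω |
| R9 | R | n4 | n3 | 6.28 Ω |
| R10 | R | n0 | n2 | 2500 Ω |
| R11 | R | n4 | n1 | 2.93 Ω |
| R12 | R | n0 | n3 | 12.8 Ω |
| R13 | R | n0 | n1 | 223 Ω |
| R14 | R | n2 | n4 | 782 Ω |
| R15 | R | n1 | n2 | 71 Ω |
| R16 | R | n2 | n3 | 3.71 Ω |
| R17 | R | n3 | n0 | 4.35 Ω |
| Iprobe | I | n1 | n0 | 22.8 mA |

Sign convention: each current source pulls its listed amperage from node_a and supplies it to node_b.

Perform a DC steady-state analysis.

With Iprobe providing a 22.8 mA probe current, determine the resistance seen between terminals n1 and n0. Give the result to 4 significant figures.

R_eq = 8.214 Ω

Element admittances at DC:
  Y(R1) = 0.6579 S between n2,n0
  Y(R2) = 0.09709 S between n0,n3
  Y(R3) = 0.06623 S between n2,n0
  Y(R4) = 0.01350 S between n0,n4
  Y(R5) = 0.001316 S between n2,n4
  Y(R6) = 0.05587 S between n1,n4
  Y(R7) = 0.0001866 S between n0,n4
  Y(R8) = 0.0006098 S between n4,n1
  Y(R9) = 0.1592 S between n4,n3
  Y(R10) = 0.0004000 S between n0,n2
  Y(R11) = 0.3413 S between n4,n1
  Y(R12) = 0.07812 S between n0,n3
  Y(R13) = 0.004484 S between n0,n1
  Y(R14) = 0.001279 S between n2,n4
  Y(R15) = 0.01408 S between n1,n2
  Y(R16) = 0.2695 S between n2,n3
  Y(R17) = 0.2299 S between n3,n0
  Iprobe: injects 0.0228 A into n0 (from n1)
Assemble and solve the 4×4 MNA system:
  V(n1)=-0.1873  V(n2)=-0.01095  V(n3)=-0.02995  V(n4)=-0.1383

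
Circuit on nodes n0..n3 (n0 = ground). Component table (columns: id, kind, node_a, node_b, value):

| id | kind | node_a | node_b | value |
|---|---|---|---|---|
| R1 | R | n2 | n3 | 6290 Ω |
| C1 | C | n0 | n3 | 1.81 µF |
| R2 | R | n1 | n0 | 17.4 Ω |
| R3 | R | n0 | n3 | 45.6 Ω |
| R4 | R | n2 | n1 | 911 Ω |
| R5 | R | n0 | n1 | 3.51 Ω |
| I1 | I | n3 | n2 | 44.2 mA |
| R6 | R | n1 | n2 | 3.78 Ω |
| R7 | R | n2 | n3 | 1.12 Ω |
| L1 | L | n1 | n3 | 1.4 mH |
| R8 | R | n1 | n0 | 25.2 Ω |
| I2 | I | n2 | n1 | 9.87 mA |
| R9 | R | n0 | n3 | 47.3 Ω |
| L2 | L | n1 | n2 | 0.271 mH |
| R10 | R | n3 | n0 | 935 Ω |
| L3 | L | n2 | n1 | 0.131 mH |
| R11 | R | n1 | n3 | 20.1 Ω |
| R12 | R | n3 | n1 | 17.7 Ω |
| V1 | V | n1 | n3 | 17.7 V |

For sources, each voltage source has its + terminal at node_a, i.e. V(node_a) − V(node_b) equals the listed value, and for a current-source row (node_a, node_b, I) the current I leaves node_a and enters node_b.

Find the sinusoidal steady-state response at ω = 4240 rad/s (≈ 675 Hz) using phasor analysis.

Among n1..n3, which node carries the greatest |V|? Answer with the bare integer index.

3

Element admittances at ω=4240 rad/s:
  Y(R1) = 0.0001590+0.000j S between n2,n3
  Y(C1) = 0.000+0.007674j S between n0,n3
  Y(R2) = 0.05747+0.000j S between n1,n0
  Y(R3) = 0.02193+0.000j S between n0,n3
  Y(R4) = 0.001098+0.000j S between n2,n1
  Y(R5) = 0.2849+0.000j S between n0,n1
  I1: injects 0.0442 A into n2 (from n3)
  Y(R6) = 0.2646+0.000j S between n1,n2
  Y(R7) = 0.8929+0.000j S between n2,n3
  Y(L1) = 0.000-0.1685j S between n1,n3
  Y(R8) = 0.03968+0.000j S between n1,n0
  I2: injects 0.00987 A into n1 (from n2)
  Y(R9) = 0.02114+0.000j S between n0,n3
  Y(L2) = 0.000-0.8703j S between n1,n2
  Y(R10) = 0.001070+0.000j S between n3,n0
  Y(L3) = 0.000-1.800j S between n2,n1
  Y(R11) = 0.04975+0.000j S between n1,n3
  Y(R12) = 0.05650+0.000j S between n3,n1
  V1: constraint V(n1)−V(n3) = 17.7
Assemble and solve the 4×4 MNA system:
  V(n1)=1.838+0.2856j  V(n2)=-0.3180-4.685j  V(n3)=-15.86+0.2856j
  i(V1)=-16.42+7.311j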